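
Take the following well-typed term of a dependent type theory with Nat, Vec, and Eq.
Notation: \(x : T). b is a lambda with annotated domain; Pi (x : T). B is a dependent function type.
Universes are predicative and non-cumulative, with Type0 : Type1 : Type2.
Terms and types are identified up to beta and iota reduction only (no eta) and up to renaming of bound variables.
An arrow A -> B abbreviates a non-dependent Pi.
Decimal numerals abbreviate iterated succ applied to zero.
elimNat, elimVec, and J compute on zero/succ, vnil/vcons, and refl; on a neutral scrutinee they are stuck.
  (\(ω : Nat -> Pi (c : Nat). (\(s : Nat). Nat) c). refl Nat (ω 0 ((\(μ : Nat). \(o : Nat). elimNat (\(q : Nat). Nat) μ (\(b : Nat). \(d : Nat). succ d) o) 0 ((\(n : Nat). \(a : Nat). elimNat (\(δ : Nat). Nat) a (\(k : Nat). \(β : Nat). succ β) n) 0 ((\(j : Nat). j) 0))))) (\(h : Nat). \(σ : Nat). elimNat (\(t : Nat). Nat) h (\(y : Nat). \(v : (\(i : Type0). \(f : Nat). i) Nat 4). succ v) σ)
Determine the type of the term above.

inferred type:
  Eq Nat 0 0


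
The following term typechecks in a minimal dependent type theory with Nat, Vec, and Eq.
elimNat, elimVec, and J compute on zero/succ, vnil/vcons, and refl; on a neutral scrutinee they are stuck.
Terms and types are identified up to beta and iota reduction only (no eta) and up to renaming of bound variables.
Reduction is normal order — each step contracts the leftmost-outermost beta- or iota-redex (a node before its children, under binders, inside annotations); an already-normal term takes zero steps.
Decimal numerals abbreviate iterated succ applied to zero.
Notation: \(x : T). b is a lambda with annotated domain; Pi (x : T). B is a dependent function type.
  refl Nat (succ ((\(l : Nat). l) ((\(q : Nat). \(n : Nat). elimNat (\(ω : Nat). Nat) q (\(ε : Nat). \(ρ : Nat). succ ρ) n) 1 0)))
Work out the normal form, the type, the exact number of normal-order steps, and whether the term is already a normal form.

normal form:
  refl Nat 2
inferred type:
  Eq Nat 2 2
steps to reach normal form (normal order): 4
started in normal form: no
first redex: a beta-redex


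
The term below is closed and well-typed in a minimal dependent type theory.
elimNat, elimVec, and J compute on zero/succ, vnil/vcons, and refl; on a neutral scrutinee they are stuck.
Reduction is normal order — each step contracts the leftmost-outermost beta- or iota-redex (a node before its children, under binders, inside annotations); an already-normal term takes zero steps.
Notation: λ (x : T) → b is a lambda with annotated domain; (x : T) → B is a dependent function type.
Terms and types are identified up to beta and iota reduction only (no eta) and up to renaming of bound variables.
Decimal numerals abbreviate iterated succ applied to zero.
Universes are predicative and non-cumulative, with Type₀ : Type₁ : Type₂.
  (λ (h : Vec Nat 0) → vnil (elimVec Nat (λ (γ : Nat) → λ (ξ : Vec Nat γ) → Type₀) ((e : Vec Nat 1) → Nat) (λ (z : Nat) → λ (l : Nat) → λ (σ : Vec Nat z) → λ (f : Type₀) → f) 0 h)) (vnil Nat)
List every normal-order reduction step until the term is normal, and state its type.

normal-order reduction sequence:
  (λ (h : Vec Nat 0) → vnil (elimVec Nat (λ (γ : Nat) → λ (ξ : Vec Nat γ) → Type₀) ((e : Vec Nat 1) → Nat) (λ (z : Nat) → λ (l : Nat) → λ (σ : Vec Nat z) → λ (f : Type₀) → f) 0 h)) (vnil Nat)
  ~> vnil (elimVec Nat (λ (h : Nat) → λ (γ : Vec Nat h) → Type₀) ((ξ : Vec Nat 1) → Nat) (λ (e : Nat) → λ (z : Nat) → λ (l : Vec Nat e) → λ (σ : Type₀) → σ) 0 (vnil Nat))
  ~> vnil ((h : Vec Nat 1) → Nat)
inferred type:
  Vec ((h : Vec Nat 1) → Nat) 0


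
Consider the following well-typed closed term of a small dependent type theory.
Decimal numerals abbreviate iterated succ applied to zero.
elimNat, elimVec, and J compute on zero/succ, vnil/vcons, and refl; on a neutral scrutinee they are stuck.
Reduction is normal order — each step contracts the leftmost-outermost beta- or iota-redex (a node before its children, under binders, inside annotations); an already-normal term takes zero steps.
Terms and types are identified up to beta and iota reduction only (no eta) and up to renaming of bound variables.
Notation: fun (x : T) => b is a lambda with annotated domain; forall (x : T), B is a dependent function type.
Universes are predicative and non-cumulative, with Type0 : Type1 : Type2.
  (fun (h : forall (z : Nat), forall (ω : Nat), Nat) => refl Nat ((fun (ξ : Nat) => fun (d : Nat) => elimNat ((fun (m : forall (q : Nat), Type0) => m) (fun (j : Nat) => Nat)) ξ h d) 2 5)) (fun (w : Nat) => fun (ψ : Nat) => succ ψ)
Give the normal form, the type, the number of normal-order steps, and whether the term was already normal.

reduced normal form:
  refl Nat 7
type:
  Eq Nat 7 7
normal-order step count: 19
term was already normal: no
first contracted redex: a beta-redex


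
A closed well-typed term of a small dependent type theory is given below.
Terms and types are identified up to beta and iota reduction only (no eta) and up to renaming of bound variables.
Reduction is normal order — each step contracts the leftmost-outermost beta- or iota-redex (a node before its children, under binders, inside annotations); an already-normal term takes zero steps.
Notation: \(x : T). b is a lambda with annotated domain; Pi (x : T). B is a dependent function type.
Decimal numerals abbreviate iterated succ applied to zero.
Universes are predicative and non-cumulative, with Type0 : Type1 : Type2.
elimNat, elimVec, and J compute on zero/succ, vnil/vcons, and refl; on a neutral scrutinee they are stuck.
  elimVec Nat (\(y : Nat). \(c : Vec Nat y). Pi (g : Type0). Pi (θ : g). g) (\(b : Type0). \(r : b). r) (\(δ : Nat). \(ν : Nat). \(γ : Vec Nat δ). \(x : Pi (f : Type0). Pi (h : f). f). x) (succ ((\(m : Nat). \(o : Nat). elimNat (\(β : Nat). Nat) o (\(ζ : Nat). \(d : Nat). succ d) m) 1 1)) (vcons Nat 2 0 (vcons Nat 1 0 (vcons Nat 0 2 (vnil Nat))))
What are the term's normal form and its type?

reduced normal form:
  \(y : Type0). \(c : y). c
the term's type:
  Pi (y : Type0). Pi (c : y). y
observation: the leftmost-outermost redex is an elimVec iota-redex, and normalization takes 16 steps.


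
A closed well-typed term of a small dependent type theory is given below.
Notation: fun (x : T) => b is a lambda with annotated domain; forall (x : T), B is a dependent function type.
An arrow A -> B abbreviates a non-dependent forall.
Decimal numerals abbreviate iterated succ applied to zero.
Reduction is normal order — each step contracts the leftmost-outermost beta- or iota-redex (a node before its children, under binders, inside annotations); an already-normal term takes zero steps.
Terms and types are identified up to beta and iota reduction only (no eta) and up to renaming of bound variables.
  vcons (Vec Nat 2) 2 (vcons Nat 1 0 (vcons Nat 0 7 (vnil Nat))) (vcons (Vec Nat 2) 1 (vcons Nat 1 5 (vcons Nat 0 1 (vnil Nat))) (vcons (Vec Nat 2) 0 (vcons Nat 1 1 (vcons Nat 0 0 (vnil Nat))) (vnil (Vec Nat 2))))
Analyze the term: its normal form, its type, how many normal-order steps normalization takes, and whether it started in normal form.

normal form:
  vcons (Vec Nat 2) 2 (vcons Nat 1 0 (vcons Nat 0 7 (vnil Nat))) (vcons (Vec Nat 2) 1 (vcons Nat 1 5 (vcons Nat 0 1 (vnil Nat))) (vcons (Vec Nat 2) 0 (vcons Nat 1 1 (vcons Nat 0 0 (vnil Nat))) (vnil (Vec Nat 2))))
inferred type:
  Vec (Vec Nat 2) 3
reduction steps (normal order): 0
already normal: yes


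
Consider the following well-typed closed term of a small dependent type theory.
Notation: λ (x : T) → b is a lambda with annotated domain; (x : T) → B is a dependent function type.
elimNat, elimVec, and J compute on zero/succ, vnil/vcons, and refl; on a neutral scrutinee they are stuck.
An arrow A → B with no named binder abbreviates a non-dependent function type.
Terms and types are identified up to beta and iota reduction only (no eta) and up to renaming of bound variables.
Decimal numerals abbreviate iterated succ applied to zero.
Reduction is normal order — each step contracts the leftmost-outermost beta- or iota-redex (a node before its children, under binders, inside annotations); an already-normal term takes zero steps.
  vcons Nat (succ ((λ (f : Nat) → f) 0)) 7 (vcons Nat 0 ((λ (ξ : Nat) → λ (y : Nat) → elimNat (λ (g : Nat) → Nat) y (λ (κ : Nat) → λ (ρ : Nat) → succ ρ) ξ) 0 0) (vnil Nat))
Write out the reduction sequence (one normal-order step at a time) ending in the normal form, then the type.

reduction (normal order):
  vcons Nat (succ ((λ (f : Nat) → f) 0)) 7 (vcons Nat 0 ((λ (ξ : Nat) → λ (y : Nat) → elimNat (λ (g : Nat) → Nat) y (λ (κ : Nat) → λ (ρ : Nat) → succ ρ) ξ) 0 0) (vnil Nat))
  ~> vcons Nat 1 7 (vcons Nat 0 ((λ (f : Nat) → λ (ξ : Nat) → elimNat (λ (y : Nat) → Nat) ξ (λ (g : Nat) → λ (κ : Nat) → succ κ) f) 0 0) (vnil Nat))
  ~> vcons Nat 1 7 (vcons Nat 0 ((λ (f : Nat) → elimNat (λ (ξ : Nat) → Nat) f (λ (y : Nat) → λ (g : Nat) → succ g) 0) 0) (vnil Nat))
  ~> vcons Nat 1 7 (vcons Nat 0 (elimNat (λ (f : Nat) → Nat) 0 (λ (ξ : Nat) → λ (y : Nat) → succ y) 0) (vnil Nat))
  ~> vcons Nat 1 7 (vcons Nat 0 0 (vnil Nat))
type:
  Vec Nat 2


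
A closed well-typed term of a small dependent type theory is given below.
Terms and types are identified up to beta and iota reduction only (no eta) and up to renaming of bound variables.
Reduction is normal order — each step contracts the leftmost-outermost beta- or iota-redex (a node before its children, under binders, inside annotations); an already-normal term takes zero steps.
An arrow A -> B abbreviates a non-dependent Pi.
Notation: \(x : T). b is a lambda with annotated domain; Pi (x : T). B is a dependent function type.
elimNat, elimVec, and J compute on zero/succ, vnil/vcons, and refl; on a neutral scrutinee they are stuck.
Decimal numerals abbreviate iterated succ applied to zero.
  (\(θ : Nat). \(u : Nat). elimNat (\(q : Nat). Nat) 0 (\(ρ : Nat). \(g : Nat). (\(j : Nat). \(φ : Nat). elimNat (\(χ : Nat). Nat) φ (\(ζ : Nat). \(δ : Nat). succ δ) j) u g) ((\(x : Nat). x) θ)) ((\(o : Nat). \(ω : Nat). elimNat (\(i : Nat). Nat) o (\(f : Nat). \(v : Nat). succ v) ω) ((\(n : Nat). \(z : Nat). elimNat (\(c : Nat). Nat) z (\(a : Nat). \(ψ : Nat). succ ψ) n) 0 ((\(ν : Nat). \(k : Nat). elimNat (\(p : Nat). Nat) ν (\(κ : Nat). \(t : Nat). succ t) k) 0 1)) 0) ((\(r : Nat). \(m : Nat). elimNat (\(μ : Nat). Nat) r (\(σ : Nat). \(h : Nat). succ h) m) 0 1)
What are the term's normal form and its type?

resulting normal form:
  1
type:
  Nat
observation: contracting a beta-redex first, the term normalizes in 31 steps.


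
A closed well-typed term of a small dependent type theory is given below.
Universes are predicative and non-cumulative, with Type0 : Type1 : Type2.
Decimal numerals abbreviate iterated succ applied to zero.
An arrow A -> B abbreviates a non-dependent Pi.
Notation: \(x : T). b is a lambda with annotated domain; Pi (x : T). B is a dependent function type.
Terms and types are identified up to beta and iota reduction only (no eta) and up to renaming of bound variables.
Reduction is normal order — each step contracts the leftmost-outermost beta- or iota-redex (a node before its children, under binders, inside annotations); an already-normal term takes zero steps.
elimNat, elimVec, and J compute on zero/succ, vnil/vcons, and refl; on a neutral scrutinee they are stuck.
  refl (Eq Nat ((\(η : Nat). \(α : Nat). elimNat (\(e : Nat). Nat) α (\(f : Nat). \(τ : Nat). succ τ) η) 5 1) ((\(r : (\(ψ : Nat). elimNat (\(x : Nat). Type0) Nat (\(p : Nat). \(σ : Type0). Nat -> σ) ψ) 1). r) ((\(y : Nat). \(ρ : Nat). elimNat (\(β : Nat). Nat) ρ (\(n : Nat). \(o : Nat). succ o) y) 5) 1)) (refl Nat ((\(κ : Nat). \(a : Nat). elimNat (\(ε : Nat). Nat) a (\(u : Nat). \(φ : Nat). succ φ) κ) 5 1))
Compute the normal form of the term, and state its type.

resulting normal form:
  refl (Eq Nat 6 6) (refl Nat 6)
the term's type:
  Eq (Eq Nat 6 6) (refl Nat 6) (refl Nat 6)
observation: the leftmost-outermost redex is a beta-redex, and normalization takes 55 steps.


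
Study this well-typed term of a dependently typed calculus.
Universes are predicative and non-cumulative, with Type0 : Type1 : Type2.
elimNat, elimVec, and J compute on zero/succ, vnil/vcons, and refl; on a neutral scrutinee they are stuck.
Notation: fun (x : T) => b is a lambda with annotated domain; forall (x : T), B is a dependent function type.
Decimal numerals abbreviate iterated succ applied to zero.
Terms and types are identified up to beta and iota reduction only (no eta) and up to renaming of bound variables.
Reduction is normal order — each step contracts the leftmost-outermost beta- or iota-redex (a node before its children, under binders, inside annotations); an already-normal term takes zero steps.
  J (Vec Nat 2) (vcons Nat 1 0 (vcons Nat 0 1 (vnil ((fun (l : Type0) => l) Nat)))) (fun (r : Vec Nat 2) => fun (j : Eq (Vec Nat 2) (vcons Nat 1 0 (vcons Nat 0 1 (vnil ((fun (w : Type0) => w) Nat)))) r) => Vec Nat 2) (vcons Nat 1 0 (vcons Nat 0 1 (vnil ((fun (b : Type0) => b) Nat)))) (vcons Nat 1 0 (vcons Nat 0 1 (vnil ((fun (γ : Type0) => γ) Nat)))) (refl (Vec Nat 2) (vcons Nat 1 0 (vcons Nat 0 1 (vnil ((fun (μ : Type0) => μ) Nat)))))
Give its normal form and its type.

resulting normal form:
  vcons Nat 1 0 (vcons Nat 0 1 (vnil Nat))
type:
  Vec Nat 2


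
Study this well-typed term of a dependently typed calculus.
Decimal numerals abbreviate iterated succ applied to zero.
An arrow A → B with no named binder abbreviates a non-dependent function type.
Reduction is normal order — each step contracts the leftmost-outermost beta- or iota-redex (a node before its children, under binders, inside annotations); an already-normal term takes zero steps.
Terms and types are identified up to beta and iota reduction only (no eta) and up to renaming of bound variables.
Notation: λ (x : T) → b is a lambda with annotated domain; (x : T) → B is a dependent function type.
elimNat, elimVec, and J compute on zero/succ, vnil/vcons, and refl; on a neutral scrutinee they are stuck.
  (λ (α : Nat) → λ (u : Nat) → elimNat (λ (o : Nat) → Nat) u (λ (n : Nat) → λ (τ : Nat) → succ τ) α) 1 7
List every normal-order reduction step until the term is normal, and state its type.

normal-order reduction:
  (λ (α : Nat) → λ (u : Nat) → elimNat (λ (o : Nat) → Nat) u (λ (n : Nat) → λ (τ : Nat) → succ τ) α) 1 7
  ~> (λ (α : Nat) → elimNat (λ (u : Nat) → Nat) α (λ (o : Nat) → λ (n : Nat) → succ n) 1) 7
  ~> elimNat (λ (α : Nat) → Nat) 7 (λ (u : Nat) → λ (o : Nat) → succ o) 1
  ~> (λ (α : Nat) → λ (u : Nat) → succ u) 0 (elimNat (λ (o : Nat) → Nat) 7 (λ (n : Nat) → λ (τ : Nat) → succ τ) 0)
  ~> (λ (α : Nat) → succ α) (elimNat (λ (u : Nat) → Nat) 7 (λ (o : Nat) → λ (n : Nat) → succ n) 0)
  ~> succ (elimNat (λ (α : Nat) → Nat) 7 (λ (u : Nat) → λ (o : Nat) → succ o) 0)
  ~> 8
type:
  Nat


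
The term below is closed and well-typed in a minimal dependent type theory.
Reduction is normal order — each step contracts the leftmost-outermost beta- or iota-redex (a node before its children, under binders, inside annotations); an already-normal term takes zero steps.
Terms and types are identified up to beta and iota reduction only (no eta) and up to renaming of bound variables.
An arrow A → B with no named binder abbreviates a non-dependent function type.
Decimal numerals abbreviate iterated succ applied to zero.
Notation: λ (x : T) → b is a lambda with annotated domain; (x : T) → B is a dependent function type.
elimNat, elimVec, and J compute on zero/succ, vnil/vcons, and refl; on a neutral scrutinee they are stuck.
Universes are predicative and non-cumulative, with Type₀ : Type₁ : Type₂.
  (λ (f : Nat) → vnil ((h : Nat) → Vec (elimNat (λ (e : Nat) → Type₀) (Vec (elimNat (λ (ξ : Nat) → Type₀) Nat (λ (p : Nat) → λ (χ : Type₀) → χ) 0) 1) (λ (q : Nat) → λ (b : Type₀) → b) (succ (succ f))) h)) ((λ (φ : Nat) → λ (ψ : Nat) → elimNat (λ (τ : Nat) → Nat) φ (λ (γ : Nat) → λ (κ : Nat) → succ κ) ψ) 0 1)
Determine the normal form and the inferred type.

normal form:
  vnil ((f : Nat) → Vec (Vec Nat 1) f)
type:
  Vec ((f : Nat) → Vec (Vec Nat 1) f) 0
observation: normalization takes exactly 18 steps under the normal-order strategy.


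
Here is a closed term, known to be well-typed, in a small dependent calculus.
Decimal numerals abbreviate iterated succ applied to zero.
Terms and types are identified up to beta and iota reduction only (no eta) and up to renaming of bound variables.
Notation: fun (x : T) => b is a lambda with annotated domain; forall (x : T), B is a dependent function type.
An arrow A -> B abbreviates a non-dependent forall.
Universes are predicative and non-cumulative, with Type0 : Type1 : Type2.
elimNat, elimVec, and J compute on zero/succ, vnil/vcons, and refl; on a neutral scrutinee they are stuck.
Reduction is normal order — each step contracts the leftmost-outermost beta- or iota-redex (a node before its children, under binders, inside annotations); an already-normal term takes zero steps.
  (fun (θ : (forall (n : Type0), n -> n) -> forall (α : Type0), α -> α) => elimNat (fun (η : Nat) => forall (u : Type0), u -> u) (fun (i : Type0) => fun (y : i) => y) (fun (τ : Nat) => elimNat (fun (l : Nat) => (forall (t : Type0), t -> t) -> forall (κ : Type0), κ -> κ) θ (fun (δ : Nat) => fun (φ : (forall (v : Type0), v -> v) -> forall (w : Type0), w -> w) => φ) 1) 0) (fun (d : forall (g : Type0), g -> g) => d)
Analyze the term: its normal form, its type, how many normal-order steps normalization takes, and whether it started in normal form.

resulting normal form:
  fun (θ : Type0) => fun (n : θ) => n
type:
  forall (θ : Type0), θ -> θ
reduction steps (normal order): 2
already normal: no
first redex: a beta-redex


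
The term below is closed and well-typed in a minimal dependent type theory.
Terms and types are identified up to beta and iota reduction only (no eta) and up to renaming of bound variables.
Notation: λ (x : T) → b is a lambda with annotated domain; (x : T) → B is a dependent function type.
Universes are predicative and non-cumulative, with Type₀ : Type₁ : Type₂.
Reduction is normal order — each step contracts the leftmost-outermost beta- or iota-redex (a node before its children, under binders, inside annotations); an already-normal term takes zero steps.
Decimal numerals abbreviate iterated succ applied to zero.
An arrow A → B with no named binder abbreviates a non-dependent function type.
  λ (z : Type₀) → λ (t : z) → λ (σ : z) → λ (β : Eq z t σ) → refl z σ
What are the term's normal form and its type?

reduced normal form:
  λ (z : Type₀) → λ (t : z) → λ (σ : z) → λ (β : Eq z t σ) → refl z σ
the term's type:
  (z : Type₀) → (t : z) → (σ : z) → Eq z t σ → Eq z σ σ
observation: no redex remains anywhere in the term; it is its own normal form.


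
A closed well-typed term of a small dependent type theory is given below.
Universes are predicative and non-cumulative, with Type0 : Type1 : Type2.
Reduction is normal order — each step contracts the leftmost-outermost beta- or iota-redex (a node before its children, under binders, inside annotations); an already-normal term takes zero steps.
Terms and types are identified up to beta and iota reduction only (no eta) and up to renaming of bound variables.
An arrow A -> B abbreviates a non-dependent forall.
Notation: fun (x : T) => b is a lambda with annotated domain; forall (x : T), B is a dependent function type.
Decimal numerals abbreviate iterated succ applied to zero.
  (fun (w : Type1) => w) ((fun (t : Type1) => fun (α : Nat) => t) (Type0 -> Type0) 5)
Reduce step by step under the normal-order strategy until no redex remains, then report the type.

normal-order reduction sequence:
  (fun (w : Type1) => w) ((fun (t : Type1) => fun (α : Nat) => t) (Type0 -> Type0) 5)
  ~> (fun (w : Type1) => fun (t : Nat) => w) (Type0 -> Type0) 5
  ~> (fun (w : Nat) => Type0 -> Type0) 5
  ~> Type0 -> Type0
type:
  Type1


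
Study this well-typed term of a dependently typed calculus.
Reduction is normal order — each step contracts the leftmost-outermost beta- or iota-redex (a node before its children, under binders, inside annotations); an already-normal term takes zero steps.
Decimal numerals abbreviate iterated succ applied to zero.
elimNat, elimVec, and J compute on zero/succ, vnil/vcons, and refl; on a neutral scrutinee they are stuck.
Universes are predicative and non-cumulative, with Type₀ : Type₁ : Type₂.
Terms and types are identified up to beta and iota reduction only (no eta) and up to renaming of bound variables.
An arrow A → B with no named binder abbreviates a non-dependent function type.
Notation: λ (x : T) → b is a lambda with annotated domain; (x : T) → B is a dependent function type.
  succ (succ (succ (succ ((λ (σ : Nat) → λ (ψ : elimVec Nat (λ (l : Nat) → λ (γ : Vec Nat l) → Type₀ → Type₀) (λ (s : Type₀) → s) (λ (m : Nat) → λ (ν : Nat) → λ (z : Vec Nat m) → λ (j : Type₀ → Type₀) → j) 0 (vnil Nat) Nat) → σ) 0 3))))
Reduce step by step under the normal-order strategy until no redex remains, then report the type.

normal-order reduction:
  succ (succ (succ (succ ((λ (σ : Nat) → λ (ψ : elimVec Nat (λ (l : Nat) → λ (γ : Vec Nat l) → Type₀ → Type₀) (λ (s : Type₀) → s) (λ (m : Nat) → λ (ν : Nat) → λ (z : Vec Nat m) → λ (j : Type₀ → Type₀) → j) 0 (vnil Nat) Nat) → σ) 0 3))))
  ~> succ (succ (succ (succ ((λ (σ : elimVec Nat (λ (ψ : Nat) → λ (l : Vec Nat ψ) → Type₀ → Type₀) (λ (γ : Type₀) → γ) (λ (s : Nat) → λ (m : Nat) → λ (ν : Vec Nat s) → λ (z : Type₀ → Type₀) → z) 0 (vnil Nat) Nat) → 0) 3))))
  ~> 4
type:
  Nat


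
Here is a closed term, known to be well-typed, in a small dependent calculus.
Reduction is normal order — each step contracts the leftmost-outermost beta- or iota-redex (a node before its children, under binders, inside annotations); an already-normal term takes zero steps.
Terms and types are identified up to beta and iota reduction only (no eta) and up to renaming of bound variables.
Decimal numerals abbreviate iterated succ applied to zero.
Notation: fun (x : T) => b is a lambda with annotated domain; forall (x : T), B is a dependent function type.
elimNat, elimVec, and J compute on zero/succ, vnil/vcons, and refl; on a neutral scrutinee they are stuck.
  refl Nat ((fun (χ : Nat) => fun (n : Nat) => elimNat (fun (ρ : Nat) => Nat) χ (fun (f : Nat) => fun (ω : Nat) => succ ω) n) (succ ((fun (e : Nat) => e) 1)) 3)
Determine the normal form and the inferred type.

reduced normal form:
  refl Nat 5
inferred type:
  Eq Nat 5 5


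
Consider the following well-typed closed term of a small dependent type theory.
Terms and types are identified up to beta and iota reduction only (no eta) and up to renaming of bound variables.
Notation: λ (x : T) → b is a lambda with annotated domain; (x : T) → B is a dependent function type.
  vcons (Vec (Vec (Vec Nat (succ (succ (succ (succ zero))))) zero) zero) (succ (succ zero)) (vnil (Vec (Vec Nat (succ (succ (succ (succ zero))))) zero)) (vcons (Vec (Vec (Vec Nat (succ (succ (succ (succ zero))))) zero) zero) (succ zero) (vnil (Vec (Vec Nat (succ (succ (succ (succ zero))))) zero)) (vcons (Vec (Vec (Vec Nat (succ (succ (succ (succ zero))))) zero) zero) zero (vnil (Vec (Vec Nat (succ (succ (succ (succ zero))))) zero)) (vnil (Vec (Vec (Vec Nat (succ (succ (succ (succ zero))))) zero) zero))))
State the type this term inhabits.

type:
  Vec (Vec (Vec (Vec Nat (succ (succ (succ (succ zero))))) zero) zero) (succ (succ (succ zero)))


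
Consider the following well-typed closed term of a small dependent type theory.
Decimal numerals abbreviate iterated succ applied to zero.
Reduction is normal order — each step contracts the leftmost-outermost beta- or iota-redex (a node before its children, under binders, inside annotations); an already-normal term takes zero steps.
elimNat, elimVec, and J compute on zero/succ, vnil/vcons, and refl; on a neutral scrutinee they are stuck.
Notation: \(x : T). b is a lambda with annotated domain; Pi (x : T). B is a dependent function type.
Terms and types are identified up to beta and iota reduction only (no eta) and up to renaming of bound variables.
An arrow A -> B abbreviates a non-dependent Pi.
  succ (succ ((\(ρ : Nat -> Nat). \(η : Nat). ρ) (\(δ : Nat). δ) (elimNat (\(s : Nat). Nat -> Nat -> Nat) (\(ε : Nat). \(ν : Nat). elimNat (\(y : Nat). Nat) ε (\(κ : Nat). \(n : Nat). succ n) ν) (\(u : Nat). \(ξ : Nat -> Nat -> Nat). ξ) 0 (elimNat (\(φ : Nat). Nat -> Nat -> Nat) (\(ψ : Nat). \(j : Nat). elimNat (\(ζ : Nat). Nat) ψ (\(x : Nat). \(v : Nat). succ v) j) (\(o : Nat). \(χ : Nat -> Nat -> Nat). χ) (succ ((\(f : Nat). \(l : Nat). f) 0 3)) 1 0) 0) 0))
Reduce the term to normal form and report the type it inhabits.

reduced normal form:
  2
type:
  Nat


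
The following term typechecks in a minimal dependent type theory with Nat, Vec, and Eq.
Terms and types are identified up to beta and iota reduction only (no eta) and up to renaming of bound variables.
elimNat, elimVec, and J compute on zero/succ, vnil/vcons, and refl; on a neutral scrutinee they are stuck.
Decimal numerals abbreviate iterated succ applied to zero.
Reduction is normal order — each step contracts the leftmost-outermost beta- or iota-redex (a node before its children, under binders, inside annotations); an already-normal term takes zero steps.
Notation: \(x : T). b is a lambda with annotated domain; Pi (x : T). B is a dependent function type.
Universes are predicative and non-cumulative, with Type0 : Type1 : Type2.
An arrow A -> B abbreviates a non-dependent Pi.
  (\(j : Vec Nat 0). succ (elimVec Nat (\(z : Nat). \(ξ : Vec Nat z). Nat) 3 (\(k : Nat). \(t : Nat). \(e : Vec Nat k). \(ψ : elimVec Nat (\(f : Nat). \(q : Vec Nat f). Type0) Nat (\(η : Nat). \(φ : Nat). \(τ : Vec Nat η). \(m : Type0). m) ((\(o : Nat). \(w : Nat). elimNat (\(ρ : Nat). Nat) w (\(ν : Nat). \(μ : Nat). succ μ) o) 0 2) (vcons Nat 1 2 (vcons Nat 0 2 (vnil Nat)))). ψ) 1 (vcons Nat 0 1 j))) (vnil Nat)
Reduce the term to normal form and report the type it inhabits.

reduced normal form:
  4
inferred type:
  Nat


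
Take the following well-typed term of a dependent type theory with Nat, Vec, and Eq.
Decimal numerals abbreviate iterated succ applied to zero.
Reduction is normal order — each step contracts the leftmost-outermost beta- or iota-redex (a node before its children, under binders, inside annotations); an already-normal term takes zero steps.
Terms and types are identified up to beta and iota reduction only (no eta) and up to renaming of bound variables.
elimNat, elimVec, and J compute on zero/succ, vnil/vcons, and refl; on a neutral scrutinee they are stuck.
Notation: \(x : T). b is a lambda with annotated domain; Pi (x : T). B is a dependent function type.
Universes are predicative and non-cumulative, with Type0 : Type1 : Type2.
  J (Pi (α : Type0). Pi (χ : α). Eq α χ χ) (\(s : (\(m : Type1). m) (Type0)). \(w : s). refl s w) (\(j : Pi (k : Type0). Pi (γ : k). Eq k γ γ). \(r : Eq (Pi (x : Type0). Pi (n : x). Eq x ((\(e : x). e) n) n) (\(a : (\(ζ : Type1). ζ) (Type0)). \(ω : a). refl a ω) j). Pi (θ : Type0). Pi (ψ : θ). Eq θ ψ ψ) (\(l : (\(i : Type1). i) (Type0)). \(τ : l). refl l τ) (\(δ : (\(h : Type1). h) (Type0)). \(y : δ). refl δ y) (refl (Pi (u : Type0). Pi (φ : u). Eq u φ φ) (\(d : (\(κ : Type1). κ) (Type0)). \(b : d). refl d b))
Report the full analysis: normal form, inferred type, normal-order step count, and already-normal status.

resulting normal form:
  \(α : Type0). \(χ : α). refl α χ
inferred type:
  Pi (α : Type0). Pi (χ : α). Eq α χ χ
steps to reach normal form (normal order): 2
already normal: no
first redex: a J iota-redex


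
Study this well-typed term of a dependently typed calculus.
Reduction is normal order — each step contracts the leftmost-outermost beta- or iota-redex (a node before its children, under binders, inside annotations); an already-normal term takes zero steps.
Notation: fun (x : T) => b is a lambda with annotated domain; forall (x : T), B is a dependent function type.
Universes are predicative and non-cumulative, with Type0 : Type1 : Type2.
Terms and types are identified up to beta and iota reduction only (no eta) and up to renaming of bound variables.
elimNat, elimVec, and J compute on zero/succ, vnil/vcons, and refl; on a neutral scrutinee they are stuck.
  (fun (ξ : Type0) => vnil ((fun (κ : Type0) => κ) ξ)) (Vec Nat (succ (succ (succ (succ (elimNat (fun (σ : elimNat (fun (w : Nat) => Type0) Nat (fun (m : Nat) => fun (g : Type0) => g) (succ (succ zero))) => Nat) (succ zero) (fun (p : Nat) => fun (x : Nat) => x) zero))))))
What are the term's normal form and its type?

resulting normal form:
  vnil (Vec Nat (succ (succ (succ (succ (succ zero))))))
type:
  Vec (Vec Nat (succ (succ (succ (succ (succ zero)))))) zero


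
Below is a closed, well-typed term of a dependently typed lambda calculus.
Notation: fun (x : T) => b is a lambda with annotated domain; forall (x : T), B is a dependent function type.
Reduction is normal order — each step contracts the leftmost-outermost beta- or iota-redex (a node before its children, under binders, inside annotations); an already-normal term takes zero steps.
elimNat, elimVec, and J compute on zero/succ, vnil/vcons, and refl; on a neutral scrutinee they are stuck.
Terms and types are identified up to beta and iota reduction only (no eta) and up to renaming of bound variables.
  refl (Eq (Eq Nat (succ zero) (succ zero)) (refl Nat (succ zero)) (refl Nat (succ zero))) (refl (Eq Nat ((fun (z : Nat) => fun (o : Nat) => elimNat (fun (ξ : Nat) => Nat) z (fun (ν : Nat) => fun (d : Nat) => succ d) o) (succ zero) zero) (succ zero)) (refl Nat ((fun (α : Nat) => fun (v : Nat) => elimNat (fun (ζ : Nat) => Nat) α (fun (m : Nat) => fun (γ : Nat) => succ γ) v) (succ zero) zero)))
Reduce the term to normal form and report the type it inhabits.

resulting normal form:
  refl (Eq (Eq Nat (succ zero) (succ zero)) (refl Nat (succ zero)) (refl Nat (succ zero))) (refl (Eq Nat (succ zero) (succ zero)) (refl Nat (succ zero)))
inferred type:
  Eq (Eq (Eq Nat (succ zero) (succ zero)) (refl Nat (succ zero)) (refl Nat (succ zero))) (refl (Eq Nat (succ zero) (succ zero)) (refl Nat (succ zero))) (refl (Eq Nat (succ zero) (succ zero)) (refl Nat (succ zero)))


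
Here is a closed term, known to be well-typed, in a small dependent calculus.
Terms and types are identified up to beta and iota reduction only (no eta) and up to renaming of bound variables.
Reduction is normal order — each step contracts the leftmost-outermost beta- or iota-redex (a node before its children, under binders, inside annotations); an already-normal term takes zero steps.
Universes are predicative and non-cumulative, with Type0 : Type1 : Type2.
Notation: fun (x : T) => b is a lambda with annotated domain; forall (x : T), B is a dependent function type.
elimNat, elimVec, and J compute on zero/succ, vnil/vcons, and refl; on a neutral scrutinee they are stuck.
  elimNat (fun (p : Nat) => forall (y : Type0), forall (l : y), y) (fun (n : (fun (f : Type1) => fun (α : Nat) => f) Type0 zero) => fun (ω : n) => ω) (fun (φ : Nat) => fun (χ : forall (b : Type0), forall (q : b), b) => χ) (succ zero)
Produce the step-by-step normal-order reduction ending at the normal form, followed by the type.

normal-order reduction sequence:
  elimNat (fun (p : Nat) => forall (y : Type0), forall (l : y), y) (fun (n : (fun (f : Type1) => fun (α : Nat) => f) Type0 zero) => fun (ω : n) => ω) (fun (φ : Nat) => fun (χ : forall (b : Type0), forall (q : b), b) => χ) (succ zero)
  ~> (fun (p : Nat) => fun (y : forall (l : Type0), forall (n : l), l) => y) zero (elimNat (fun (f : Nat) => forall (α : Type0), forall (ω : α), α) (fun (φ : (fun (χ : Type1) => fun (b : Nat) => χ) Type0 zero) => fun (q : φ) => q) (fun (τ : Nat) => fun (μ : forall (ζ : Type0), forall (ν : ζ), ζ) => μ) zero)
  ~> (fun (p : forall (y : Type0), forall (l : y), y) => p) (elimNat (fun (n : Nat) => forall (f : Type0), forall (α : f), f) (fun (ω : (fun (φ : Type1) => fun (χ : Nat) => φ) Type0 zero) => fun (b : ω) => b) (fun (q : Nat) => fun (τ : forall (μ : Type0), forall (ζ : μ), μ) => τ) zero)
  ~> elimNat (fun (p : Nat) => forall (y : Type0), forall (l : y), y) (fun (n : (fun (f : Type1) => fun (α : Nat) => f) Type0 zero) => fun (ω : n) => ω) (fun (φ : Nat) => fun (χ : forall (b : Type0), forall (q : b), b) => χ) zero
  ~> fun (p : (fun (y : Type1) => fun (l : Nat) => y) Type0 zero) => fun (n : p) => n
  ~> fun (p : (fun (y : Nat) => Type0) zero) => fun (l : p) => l
  ~> fun (p : Type0) => fun (y : p) => y
type:
  forall (p : Type0), forall (y : p), p


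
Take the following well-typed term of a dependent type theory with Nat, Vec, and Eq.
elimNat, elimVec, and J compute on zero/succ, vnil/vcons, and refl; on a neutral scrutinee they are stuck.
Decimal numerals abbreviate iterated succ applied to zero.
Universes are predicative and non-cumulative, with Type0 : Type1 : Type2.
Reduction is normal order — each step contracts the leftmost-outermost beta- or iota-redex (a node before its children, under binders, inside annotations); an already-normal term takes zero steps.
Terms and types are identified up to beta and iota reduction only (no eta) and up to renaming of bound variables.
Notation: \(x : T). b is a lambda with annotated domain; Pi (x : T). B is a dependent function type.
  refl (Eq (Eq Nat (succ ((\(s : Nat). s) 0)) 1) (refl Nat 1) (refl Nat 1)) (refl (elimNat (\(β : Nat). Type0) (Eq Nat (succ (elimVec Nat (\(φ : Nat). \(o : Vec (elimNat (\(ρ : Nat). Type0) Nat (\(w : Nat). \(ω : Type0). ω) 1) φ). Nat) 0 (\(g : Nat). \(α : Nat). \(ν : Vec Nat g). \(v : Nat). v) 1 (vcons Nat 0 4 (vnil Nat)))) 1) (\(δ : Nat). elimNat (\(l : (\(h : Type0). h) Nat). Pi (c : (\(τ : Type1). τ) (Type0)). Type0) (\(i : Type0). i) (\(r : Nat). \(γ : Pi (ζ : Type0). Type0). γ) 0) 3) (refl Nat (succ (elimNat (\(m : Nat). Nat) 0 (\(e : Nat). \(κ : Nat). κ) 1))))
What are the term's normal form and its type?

resulting normal form:
  refl (Eq (Eq Nat 1 1) (refl Nat 1) (refl Nat 1)) (refl (Eq Nat 1 1) (refl Nat 1))
inferred type:
  Eq (Eq (Eq Nat 1 1) (refl Nat 1) (refl Nat 1)) (refl (Eq Nat 1 1) (refl Nat 1)) (refl (Eq Nat 1 1) (refl Nat 1))


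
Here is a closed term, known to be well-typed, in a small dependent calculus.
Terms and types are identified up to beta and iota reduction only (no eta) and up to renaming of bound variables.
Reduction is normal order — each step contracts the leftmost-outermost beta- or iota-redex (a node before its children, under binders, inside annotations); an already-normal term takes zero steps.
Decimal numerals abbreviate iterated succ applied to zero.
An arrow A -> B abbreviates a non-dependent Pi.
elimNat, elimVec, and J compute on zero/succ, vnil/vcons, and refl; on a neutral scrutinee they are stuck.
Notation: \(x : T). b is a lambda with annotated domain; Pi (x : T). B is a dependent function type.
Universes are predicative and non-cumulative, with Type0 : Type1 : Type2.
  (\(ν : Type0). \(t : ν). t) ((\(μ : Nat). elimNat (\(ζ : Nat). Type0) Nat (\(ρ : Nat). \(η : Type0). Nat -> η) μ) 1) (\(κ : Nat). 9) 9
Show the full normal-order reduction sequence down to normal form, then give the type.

normal-order reduction:
  (\(ν : Type0). \(t : ν). t) ((\(μ : Nat). elimNat (\(ζ : Nat). Type0) Nat (\(ρ : Nat). \(η : Type0). Nat -> η) μ) 1) (\(κ : Nat). 9) 9
  ~> (\(ν : (\(t : Nat). elimNat (\(μ : Nat). Type0) Nat (\(ζ : Nat). \(ρ : Type0). Nat -> ρ) t) 1). ν) (\(η : Nat). 9) 9
  ~> (\(ν : Nat). 9) 9
  ~> 9
inferred type:
  Nat


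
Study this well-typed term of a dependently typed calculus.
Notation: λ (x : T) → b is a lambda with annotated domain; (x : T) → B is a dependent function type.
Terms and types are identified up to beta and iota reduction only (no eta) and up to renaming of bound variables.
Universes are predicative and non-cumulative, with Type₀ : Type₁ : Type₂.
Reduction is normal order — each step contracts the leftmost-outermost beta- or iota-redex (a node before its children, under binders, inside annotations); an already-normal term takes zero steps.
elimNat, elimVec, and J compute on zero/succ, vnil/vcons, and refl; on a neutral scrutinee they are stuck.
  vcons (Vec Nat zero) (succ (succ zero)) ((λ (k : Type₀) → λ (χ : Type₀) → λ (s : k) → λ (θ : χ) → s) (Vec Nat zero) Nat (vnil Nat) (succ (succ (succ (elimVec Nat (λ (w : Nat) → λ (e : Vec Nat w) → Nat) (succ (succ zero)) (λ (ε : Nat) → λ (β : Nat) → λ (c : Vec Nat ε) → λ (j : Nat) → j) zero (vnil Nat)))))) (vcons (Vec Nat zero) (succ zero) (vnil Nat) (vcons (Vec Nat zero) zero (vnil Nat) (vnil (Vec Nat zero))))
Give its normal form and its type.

normal form:
  vcons (Vec Nat zero) (succ (succ zero)) (vnil Nat) (vcons (Vec Nat zero) (succ zero) (vnil Nat) (vcons (Vec Nat zero) zero (vnil Nat) (vnil (Vec Nat zero))))
type:
  Vec (Vec Nat zero) (succ (succ (succ zero)))
observation: the leftmost-outermost redex is a beta-redex, and normalization takes 4 steps.


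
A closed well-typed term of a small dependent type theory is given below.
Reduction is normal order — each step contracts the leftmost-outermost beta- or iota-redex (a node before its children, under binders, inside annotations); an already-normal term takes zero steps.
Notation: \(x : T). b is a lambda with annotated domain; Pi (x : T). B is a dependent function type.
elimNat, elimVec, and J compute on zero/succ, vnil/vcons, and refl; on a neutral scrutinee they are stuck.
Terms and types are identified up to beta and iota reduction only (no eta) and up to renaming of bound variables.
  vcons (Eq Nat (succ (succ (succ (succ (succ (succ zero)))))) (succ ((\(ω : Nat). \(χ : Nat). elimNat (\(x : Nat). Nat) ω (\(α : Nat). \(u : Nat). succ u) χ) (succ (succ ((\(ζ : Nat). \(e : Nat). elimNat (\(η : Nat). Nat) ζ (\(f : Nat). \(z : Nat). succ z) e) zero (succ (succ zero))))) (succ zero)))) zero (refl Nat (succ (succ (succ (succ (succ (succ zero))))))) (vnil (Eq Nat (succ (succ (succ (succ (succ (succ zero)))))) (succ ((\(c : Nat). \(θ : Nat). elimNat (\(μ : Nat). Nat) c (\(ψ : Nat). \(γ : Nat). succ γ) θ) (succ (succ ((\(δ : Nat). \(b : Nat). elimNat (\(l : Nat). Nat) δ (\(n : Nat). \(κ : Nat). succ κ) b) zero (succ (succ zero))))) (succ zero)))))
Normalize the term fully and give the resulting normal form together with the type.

resulting normal form:
  vcons (Eq Nat (succ (succ (succ (succ (succ (succ zero)))))) (succ (succ (succ (succ (succ (succ zero))))))) zero (refl Nat (succ (succ (succ (succ (succ (succ zero))))))) (vnil (Eq Nat (succ (succ (succ (succ (succ (succ zero)))))) (succ (succ (succ (succ (succ (succ zero))))))))
type:
  Vec (Eq Nat (succ (succ (succ (succ (succ (succ zero)))))) (succ (succ (succ (succ (succ (succ zero))))))) (succ zero)
observation: the leftmost-outermost redex is a beta-redex, and normalization takes 30 steps.


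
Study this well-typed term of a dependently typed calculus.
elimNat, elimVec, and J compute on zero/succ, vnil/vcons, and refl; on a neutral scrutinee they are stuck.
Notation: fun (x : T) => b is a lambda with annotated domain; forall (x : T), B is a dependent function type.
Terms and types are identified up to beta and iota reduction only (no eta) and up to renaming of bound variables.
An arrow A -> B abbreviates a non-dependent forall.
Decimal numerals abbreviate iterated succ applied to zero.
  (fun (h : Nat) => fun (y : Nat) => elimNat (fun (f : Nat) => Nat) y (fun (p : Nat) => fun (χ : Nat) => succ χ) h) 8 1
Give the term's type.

inferred type:
  Nat


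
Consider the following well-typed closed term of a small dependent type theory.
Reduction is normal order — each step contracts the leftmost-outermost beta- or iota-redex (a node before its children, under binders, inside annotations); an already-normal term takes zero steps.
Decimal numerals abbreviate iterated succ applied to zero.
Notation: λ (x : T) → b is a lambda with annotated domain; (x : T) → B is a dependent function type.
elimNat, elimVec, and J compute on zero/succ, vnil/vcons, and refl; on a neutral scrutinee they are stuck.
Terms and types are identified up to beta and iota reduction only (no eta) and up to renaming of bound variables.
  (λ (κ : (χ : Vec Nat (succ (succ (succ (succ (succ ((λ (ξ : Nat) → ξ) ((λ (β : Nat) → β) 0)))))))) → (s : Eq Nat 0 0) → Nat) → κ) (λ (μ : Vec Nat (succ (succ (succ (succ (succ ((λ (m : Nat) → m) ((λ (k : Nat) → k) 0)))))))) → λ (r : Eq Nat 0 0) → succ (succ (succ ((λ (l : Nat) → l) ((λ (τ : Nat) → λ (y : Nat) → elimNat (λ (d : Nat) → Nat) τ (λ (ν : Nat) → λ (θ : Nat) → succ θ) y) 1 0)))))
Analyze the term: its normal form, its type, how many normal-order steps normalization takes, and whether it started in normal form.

normal form:
  λ (κ : Vec Nat 5) → λ (χ : Eq Nat 0 0) → 4
inferred type:
  (κ : Vec Nat 5) → (χ : Eq Nat 0 0) → Nat
steps to reach normal form (normal order): 7
already normal: no
first contracted redex: a beta-redex
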